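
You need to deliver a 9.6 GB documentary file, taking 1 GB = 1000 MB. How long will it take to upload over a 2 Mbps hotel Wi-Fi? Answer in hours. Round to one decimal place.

10.7 hours

File: 9.6 GB = 76800.0 Mb.
At 2 Mbps: 76800.0 / 2 = 38400.0 s ≈ 10.7 hours.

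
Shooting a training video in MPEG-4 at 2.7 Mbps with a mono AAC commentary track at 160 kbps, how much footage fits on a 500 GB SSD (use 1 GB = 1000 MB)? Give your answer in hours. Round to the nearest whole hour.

389 hours

Audio: 160 kbps = 0.160 Mbps.
Total bitrate: 2.7 + 0.160 = 2.860 Mbps.
Capacity: 500 GB = 4,000,000 Mb.
Recording time: 4,000,000 / 2.860 = 1,398,601 s ≈ 389 hours.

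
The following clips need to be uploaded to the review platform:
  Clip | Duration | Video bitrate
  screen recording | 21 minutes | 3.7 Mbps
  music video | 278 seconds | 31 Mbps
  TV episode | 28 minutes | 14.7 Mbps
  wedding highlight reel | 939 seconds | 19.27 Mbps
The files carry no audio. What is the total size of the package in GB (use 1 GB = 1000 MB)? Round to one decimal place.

7.0 GB

screen recording: 3.700 Mbps × 1260 s = 4662.0 Mb
music video: 31.000 Mbps × 278 s = 8618.0 Mb
TV episode: 14.700 Mbps × 1680 s = 24696.0 Mb
wedding highlight reel: 19.270 Mbps × 939 s = 18094.5 Mb
Total: 56070.5 Mb = 7008.8 MB.
= 7.009 GB.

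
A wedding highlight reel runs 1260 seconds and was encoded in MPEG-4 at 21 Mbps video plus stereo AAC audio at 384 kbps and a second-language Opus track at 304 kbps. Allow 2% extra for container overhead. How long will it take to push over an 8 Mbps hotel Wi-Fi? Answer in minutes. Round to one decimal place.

58.1 minutes

Audio total: 384 + 304 = 688 kbps = 0.688 Mbps.
Total bitrate: 21.688 Mbps.
File: 21.688 Mbps × 1260 s = 27326.9 Mb.
With 2% container overhead: ×1.02. → 27873.4 Mb.
At 8 Mbps: 27873.4 / 8 = 3484.2 s ≈ 58.1 minutes.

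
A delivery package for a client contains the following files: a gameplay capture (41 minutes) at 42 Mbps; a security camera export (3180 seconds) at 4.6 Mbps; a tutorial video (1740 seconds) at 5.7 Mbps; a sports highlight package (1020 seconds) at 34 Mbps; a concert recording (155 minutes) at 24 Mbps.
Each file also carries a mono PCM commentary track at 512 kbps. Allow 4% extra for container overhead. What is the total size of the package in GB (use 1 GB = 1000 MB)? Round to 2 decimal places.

51.33 GB

Audio: 512 kbps = 0.512 Mbps.
gameplay capture: 42.512 Mbps × 2460 s × 1.04 = 108762.7 Mb
security camera export: 5.112 Mbps × 3180 s × 1.04 = 16906.4 Mb
tutorial video: 6.212 Mbps × 1740 s × 1.04 = 11241.2 Mb
sports highlight package: 34.512 Mbps × 1020 s × 1.04 = 36610.3 Mb
concert recording: 24.512 Mbps × 9300 s × 1.04 = 237080.1 Mb
Total: 410600.7 Mb = 51325.1 MB.
= 51.33 GB.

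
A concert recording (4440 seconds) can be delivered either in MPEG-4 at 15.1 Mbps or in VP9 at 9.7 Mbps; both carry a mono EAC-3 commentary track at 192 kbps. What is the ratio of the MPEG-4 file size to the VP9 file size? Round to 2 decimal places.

1.55

Audio: 192 kbps = 0.192 Mbps.
MPEG-4: 15.292 Mbps × 4440 s = 67896.5 Mb = 7.904 GiB.
VP9: 9.892 Mbps × 4440 s = 43920.5 Mb = 5.113 GiB.
Ratio: 7.904 / 5.113 = 1.546.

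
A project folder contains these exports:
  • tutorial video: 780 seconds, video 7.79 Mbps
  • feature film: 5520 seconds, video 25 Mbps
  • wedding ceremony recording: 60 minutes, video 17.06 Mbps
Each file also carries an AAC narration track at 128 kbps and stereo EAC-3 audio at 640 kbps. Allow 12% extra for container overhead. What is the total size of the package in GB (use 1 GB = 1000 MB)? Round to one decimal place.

Audio total: 128 + 640 = 768 kbps = 0.768 Mbps.
tutorial video: 8.558 Mbps × 780 s × 1.12 = 7476.3 Mb
feature film: 25.768 Mbps × 5520 s × 1.12 = 159308.1 Mb
wedding ceremony recording: 17.828 Mbps × 3600 s × 1.12 = 71882.5 Mb
Total: 238666.8 Mb = 29833.4 MB.
= 29.83 GB.

29.8 GB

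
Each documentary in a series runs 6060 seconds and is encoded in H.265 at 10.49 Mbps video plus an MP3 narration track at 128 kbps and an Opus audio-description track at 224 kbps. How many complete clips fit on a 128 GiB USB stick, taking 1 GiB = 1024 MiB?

16

Audio total: 128 + 224 = 352 kbps = 0.352 Mbps.
Total bitrate: 10.842 Mbps.
Per item: 10.842 Mbps × 6060 s = 65,703 Mb = 8,213 MB.
Capacity: 128 GiB = 1,099,512 Mb; 16.73 items → 16 complete.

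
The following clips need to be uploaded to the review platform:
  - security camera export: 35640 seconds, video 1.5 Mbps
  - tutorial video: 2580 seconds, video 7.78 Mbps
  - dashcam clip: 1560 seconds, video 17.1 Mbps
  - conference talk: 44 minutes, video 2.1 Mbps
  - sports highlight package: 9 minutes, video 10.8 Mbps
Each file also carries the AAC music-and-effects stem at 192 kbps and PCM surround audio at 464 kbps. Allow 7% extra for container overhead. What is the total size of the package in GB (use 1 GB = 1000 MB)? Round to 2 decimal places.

Audio total: 192 + 464 = 656 kbps = 0.656 Mbps.
security camera export: 2.156 Mbps × 35640 s × 1.07 = 82218.6 Mb
tutorial video: 8.436 Mbps × 2580 s × 1.07 = 23288.4 Mb
dashcam clip: 17.756 Mbps × 1560 s × 1.07 = 29638.3 Mb
conference talk: 2.756 Mbps × 2640 s × 1.07 = 7785.1 Mb
sports highlight package: 11.456 Mbps × 540 s × 1.07 = 6619.3 Mb
Total: 149549.8 Mb = 18693.7 MB.
= 18.69 GB.

18.69 GB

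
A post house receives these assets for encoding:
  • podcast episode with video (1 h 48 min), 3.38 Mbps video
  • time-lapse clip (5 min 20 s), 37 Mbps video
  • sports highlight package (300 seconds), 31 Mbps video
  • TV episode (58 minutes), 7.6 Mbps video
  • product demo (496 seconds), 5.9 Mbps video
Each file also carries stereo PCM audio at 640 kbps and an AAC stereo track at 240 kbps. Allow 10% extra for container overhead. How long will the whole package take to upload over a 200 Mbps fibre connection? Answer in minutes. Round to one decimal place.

7.5 minutes

Audio total: 640 + 240 = 880 kbps = 0.880 Mbps.
podcast episode with video: 4.260 Mbps × 6480 s × 1.10 = 30365.3 Mb
time-lapse clip: 37.880 Mbps × 320 s × 1.10 = 13333.8 Mb
sports highlight package: 31.880 Mbps × 300 s × 1.10 = 10520.4 Mb
TV episode: 8.480 Mbps × 3480 s × 1.10 = 32461.4 Mb
product demo: 6.780 Mbps × 496 s × 1.10 = 3699.2 Mb
Total: 90380.0 Mb = 11297.5 MB.
At 200 Mbps: 90380.0 / 200 = 452 s ≈ 7.53 minutes.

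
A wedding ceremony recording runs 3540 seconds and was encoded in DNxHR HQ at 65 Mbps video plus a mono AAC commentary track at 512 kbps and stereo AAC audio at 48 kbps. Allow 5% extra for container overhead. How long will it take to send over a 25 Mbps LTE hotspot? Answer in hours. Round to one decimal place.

2.7 hours

Audio total: 512 + 48 = 560 kbps = 0.560 Mbps.
Total bitrate: 65.560 Mbps.
File: 65.560 Mbps × 3540 s = 232082.4 Mb.
With 5% container overhead: ×1.05. → 243686.5 Mb.
At 25 Mbps: 243686.5 / 25 = 9747.5 s ≈ 2.71 hours.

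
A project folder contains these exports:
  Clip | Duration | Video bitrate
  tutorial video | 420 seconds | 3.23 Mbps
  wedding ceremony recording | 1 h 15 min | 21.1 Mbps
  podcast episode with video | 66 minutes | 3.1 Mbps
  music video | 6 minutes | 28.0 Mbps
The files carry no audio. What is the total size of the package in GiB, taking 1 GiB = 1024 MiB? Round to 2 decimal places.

13.81 GiB

tutorial video: 3.230 Mbps × 420 s = 1356.6 Mb
wedding ceremony recording: 21.100 Mbps × 4500 s = 94950.0 Mb
podcast episode with video: 3.100 Mbps × 3960 s = 12276.0 Mb
music video: 28.000 Mbps × 360 s = 10080.0 Mb
Total: 118662.6 Mb = 14832.8 MB.
= 13.81 GiB.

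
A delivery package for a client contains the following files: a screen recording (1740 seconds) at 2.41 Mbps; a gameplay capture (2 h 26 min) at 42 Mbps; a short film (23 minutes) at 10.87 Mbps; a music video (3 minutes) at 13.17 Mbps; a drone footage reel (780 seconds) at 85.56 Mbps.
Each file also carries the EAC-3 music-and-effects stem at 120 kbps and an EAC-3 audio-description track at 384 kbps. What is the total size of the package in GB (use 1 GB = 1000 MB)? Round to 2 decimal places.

Audio total: 120 + 384 = 504 kbps = 0.504 Mbps.
screen recording: 2.914 Mbps × 1740 s = 5070.4 Mb
gameplay capture: 42.504 Mbps × 8760 s = 372335.0 Mb
short film: 11.374 Mbps × 1380 s = 15696.1 Mb
music video: 13.674 Mbps × 180 s = 2461.3 Mb
drone footage reel: 86.064 Mbps × 780 s = 67129.9 Mb
Total: 462692.8 Mb = 57836.6 MB.
= 57.84 GB.

57.84 GB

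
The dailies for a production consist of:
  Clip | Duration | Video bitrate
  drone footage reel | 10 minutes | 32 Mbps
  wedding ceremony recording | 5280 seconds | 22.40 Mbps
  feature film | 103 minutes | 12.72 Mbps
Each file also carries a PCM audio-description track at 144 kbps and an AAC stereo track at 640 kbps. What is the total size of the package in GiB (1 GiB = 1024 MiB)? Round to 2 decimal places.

26.26 GiB

Audio total: 144 + 640 = 784 kbps = 0.784 Mbps.
drone footage reel: 32.784 Mbps × 600 s = 19670.4 Mb
wedding ceremony recording: 23.184 Mbps × 5280 s = 122411.5 Mb
feature film: 13.504 Mbps × 6180 s = 83454.7 Mb
Total: 225536.6 Mb = 28192.1 MB.
= 26.26 GiB.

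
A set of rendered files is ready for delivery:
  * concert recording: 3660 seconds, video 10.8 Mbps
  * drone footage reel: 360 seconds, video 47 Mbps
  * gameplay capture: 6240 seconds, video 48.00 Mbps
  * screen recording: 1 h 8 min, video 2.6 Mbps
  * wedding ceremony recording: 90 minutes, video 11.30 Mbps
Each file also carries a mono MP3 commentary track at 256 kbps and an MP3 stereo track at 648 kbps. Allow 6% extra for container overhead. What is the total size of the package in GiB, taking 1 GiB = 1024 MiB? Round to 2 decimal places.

Audio total: 256 + 648 = 904 kbps = 0.904 Mbps.
concert recording: 11.704 Mbps × 3660 s × 1.06 = 45406.8 Mb
drone footage reel: 47.904 Mbps × 360 s × 1.06 = 18280.2 Mb
gameplay capture: 48.904 Mbps × 6240 s × 1.06 = 323470.6 Mb
screen recording: 3.504 Mbps × 4080 s × 1.06 = 15154.1 Mb
wedding ceremony recording: 12.204 Mbps × 5400 s × 1.06 = 69855.7 Mb
Total: 472167.4 Mb = 59020.9 MB.
= 54.97 GiB.

54.97 GiB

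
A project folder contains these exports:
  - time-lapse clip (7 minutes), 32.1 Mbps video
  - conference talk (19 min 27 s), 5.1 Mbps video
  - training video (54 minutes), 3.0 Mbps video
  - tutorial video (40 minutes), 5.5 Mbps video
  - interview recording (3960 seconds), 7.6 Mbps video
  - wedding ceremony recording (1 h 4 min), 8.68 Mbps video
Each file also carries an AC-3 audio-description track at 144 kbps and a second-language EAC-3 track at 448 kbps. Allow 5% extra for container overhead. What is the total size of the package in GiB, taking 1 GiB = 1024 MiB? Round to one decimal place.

Audio total: 144 + 448 = 592 kbps = 0.592 Mbps.
time-lapse clip: 32.692 Mbps × 420 s × 1.05 = 14417.2 Mb
conference talk: 5.692 Mbps × 1167 s × 1.05 = 6974.7 Mb
training video: 3.592 Mbps × 3240 s × 1.05 = 12220.0 Mb
tutorial video: 6.092 Mbps × 2400 s × 1.05 = 15351.8 Mb
interview recording: 8.192 Mbps × 3960 s × 1.05 = 34062.3 Mb
wedding ceremony recording: 9.272 Mbps × 3840 s × 1.05 = 37384.7 Mb
Total: 120410.7 Mb = 15051.3 MB.
= 14.02 GiB.

14.0 GiB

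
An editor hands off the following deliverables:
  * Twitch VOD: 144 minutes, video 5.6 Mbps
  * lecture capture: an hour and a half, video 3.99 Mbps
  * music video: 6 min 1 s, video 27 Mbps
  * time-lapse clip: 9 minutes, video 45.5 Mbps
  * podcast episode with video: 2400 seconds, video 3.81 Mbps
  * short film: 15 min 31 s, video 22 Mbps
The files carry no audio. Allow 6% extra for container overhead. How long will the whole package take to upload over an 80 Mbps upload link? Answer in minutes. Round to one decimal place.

Twitch VOD: 5.600 Mbps × 8640 s × 1.06 = 51287.0 Mb
lecture capture: 3.990 Mbps × 5400 s × 1.06 = 22838.8 Mb
music video: 27.000 Mbps × 361 s × 1.06 = 10331.8 Mb
time-lapse clip: 45.500 Mbps × 540 s × 1.06 = 26044.2 Mb
podcast episode with video: 3.810 Mbps × 2400 s × 1.06 = 9692.6 Mb
short film: 22.000 Mbps × 931 s × 1.06 = 21710.9 Mb
Total: 141905.4 Mb = 17738.2 MB.
At 80 Mbps: 141905.4 / 80 = 1774 s ≈ 29.6 minutes.

29.6 minutes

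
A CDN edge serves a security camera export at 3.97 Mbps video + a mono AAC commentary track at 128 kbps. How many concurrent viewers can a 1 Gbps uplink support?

Audio: 128 kbps = 0.128 Mbps.
Per-viewer media rate: 4.098 Mbps.
1 Gbps = 1,000 Mbps; 1,000 / 4.098 = 244.02 → 244 viewers.

244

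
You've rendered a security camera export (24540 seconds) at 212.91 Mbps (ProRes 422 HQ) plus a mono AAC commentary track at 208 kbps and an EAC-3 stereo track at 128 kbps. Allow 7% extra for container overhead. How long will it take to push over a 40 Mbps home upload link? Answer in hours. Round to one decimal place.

Audio total: 208 + 128 = 336 kbps = 0.336 Mbps.
Total bitrate: 213.246 Mbps.
File: 213.246 Mbps × 24540 s = 5233056.8 Mb.
With 7% container overhead: ×1.07. → 5599370.8 Mb.
At 40 Mbps: 5599370.8 / 40 = 139984.3 s ≈ 38.9 hours.

38.9 hours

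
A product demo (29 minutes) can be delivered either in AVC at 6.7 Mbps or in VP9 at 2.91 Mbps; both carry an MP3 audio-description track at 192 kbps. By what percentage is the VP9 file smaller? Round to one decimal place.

55.0%

29 min = 1740 s
Audio: 192 kbps = 0.192 Mbps.
AVC: 6.892 Mbps × 1740 s = 11992.1 Mb = 1.396 GiB.
VP9: 3.102 Mbps × 1740 s = 5397.5 Mb = 0.628 GiB.
Reduction: (1 − 0.628/1.396) × 100 = 54.99%.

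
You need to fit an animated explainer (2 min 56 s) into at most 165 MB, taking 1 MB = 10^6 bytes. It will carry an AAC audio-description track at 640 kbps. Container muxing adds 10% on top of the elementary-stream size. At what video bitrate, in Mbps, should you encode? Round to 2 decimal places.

6.18 Mbps

Budget: 165 MB = 1320.0 Mb.
Stream payload after overhead: 1320.0 / 1.10 = 1200.0 Mb.
2 min 56 s = 176 s
Total bitrate budget: 1200.0 Mb / 176 s = 6.818 Mbps.
Audio: 640 kbps = 0.640 Mbps.
Video: 6.818 − 0.640 = 6.178 Mbps.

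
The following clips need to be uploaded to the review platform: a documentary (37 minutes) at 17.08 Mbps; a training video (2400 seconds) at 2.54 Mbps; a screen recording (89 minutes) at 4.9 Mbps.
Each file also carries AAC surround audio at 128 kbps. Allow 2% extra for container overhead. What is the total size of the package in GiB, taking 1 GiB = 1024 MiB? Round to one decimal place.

Audio: 128 kbps = 0.128 Mbps.
documentary: 17.208 Mbps × 2220 s × 1.02 = 38965.8 Mb
training video: 2.668 Mbps × 2400 s × 1.02 = 6531.3 Mb
screen recording: 5.028 Mbps × 5340 s × 1.02 = 27386.5 Mb
Total: 72883.6 Mb = 9110.4 MB.
= 8.485 GiB.

8.5 GiB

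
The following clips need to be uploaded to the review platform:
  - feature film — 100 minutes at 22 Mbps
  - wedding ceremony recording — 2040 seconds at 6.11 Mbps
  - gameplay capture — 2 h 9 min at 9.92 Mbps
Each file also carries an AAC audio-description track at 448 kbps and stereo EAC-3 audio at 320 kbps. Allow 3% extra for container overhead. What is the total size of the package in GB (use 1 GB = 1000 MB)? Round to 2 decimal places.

30.05 GB

Audio total: 448 + 320 = 768 kbps = 0.768 Mbps.
feature film: 22.768 Mbps × 6000 s × 1.03 = 140706.2 Mb
wedding ceremony recording: 6.878 Mbps × 2040 s × 1.03 = 14452.1 Mb
gameplay capture: 10.688 Mbps × 7740 s × 1.03 = 85206.9 Mb
Total: 240365.2 Mb = 30045.6 MB.
= 30.05 GB.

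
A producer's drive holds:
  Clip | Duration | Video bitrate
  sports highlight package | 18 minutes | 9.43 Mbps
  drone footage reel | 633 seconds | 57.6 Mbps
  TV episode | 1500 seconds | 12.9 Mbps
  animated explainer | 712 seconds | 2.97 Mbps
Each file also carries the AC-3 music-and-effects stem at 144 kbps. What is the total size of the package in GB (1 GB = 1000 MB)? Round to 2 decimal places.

Audio: 144 kbps = 0.144 Mbps.
sports highlight package: 9.574 Mbps × 1080 s = 10339.9 Mb
drone footage reel: 57.744 Mbps × 633 s = 36552.0 Mb
TV episode: 13.044 Mbps × 1500 s = 19566.0 Mb
animated explainer: 3.114 Mbps × 712 s = 2217.2 Mb
Total: 68675.0 Mb = 8584.4 MB.
= 8.584 GB.

8.58 GB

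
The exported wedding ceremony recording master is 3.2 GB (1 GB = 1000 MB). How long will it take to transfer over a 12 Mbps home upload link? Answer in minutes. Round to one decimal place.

File: 3.2 GB = 25600.0 Mb.
At 12 Mbps: 25600.0 / 12 = 2133.3 s ≈ 35.6 minutes.

35.6 minutes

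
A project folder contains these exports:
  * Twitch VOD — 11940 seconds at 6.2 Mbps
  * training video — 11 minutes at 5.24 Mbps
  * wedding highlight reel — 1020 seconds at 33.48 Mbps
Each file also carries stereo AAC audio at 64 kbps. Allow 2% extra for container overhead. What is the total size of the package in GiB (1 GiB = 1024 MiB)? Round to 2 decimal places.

Audio: 64 kbps = 0.064 Mbps.
Twitch VOD: 6.264 Mbps × 11940 s × 1.02 = 76288.0 Mb
training video: 5.304 Mbps × 660 s × 1.02 = 3570.7 Mb
wedding highlight reel: 33.544 Mbps × 1020 s × 1.02 = 34899.2 Mb
Total: 114757.8 Mb = 14344.7 MB.
= 13.36 GiB.

13.36 GiB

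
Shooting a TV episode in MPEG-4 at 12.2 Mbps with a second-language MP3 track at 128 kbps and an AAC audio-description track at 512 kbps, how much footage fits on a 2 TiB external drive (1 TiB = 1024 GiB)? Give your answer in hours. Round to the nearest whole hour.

Audio total: 128 + 512 = 640 kbps = 0.640 Mbps.
Total bitrate: 12.2 + 0.640 = 12.840 Mbps.
Capacity: 2 TiB = 17,592,186 Mb.
Recording time: 17,592,186 / 12.840 = 1,370,108 s ≈ 381 hours.

381 hours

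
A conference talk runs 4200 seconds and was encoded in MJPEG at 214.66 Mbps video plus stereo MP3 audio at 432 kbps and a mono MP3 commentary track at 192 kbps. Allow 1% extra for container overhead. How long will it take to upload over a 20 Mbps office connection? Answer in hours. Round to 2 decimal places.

Audio total: 432 + 192 = 624 kbps = 0.624 Mbps.
Total bitrate: 215.284 Mbps.
File: 215.284 Mbps × 4200 s = 904192.8 Mb.
With 1% container overhead: ×1.01. → 913234.7 Mb.
At 20 Mbps: 913234.7 / 20 = 45661.7 s ≈ 12.7 hours.

12.68 hours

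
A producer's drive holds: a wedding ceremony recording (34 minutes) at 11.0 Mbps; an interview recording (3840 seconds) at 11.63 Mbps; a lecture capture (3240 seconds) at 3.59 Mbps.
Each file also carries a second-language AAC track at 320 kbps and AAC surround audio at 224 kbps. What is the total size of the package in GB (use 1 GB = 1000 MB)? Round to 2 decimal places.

Audio total: 320 + 224 = 544 kbps = 0.544 Mbps.
wedding ceremony recording: 11.544 Mbps × 2040 s = 23549.8 Mb
interview recording: 12.174 Mbps × 3840 s = 46748.2 Mb
lecture capture: 4.134 Mbps × 3240 s = 13394.2 Mb
Total: 83692.1 Mb = 10461.5 MB.
= 10.46 GB.

10.46 GB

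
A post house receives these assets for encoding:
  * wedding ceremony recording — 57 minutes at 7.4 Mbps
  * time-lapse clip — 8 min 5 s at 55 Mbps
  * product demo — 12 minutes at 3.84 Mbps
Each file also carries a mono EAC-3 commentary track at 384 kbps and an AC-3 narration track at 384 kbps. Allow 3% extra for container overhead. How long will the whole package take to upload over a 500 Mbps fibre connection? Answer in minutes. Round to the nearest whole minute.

Audio total: 384 + 384 = 768 kbps = 0.768 Mbps.
wedding ceremony recording: 8.168 Mbps × 3420 s × 1.03 = 28772.6 Mb
time-lapse clip: 55.768 Mbps × 485 s × 1.03 = 27858.9 Mb
product demo: 4.608 Mbps × 720 s × 1.03 = 3417.3 Mb
Total: 60048.8 Mb = 7506.1 MB.
At 500 Mbps: 60048.8 / 500 = 120 s ≈ 2 minutes.

2 minutes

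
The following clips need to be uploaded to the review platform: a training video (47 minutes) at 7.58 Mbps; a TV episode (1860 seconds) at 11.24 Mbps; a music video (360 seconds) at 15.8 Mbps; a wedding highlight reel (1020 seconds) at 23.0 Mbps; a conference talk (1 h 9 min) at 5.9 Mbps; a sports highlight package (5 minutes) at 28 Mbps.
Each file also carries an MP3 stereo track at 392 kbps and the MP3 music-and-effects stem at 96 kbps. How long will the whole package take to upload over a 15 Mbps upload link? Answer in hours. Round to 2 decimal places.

2.03 hours

Audio total: 392 + 96 = 488 kbps = 0.488 Mbps.
training video: 8.068 Mbps × 2820 s = 22751.8 Mb
TV episode: 11.728 Mbps × 1860 s = 21814.1 Mb
music video: 16.288 Mbps × 360 s = 5863.7 Mb
wedding highlight reel: 23.488 Mbps × 1020 s = 23957.8 Mb
conference talk: 6.388 Mbps × 4140 s = 26446.3 Mb
sports highlight package: 28.488 Mbps × 300 s = 8546.4 Mb
Total: 109380.0 Mb = 13672.5 MB.
At 15 Mbps: 109380.0 / 15 = 7292 s ≈ 2.03 hours.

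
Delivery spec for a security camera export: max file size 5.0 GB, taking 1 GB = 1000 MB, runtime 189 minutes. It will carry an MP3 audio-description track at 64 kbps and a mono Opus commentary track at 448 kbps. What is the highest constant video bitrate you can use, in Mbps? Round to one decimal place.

3.0 Mbps

Budget: 5.0 GB = 40000.0 Mb.
189 min = 11340 s
Total bitrate budget: 40000.0 Mb / 11340 s = 3.527 Mbps.
Audio total: 64 + 448 = 512 kbps = 0.512 Mbps.
Video: 3.527 − 0.512 = 3.015 Mbps.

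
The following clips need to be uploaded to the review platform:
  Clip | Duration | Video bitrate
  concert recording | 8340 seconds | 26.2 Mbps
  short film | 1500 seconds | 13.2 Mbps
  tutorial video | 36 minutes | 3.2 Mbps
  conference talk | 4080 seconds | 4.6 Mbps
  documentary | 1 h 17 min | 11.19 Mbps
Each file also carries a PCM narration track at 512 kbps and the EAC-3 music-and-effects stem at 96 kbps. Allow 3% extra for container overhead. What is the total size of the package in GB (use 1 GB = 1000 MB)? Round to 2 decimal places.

Audio total: 512 + 96 = 608 kbps = 0.608 Mbps.
concert recording: 26.808 Mbps × 8340 s × 1.03 = 230286.1 Mb
short film: 13.808 Mbps × 1500 s × 1.03 = 21333.4 Mb
tutorial video: 3.808 Mbps × 2160 s × 1.03 = 8472.0 Mb
conference talk: 5.208 Mbps × 4080 s × 1.03 = 21886.1 Mb
documentary: 11.798 Mbps × 4620 s × 1.03 = 56142.0 Mb
Total: 338119.5 Mb = 42264.9 MB.
= 42.26 GB.

42.26 GB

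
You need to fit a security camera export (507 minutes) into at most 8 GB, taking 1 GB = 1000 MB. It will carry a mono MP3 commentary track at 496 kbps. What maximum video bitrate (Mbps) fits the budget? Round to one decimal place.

1.6 Mbps

Budget: 8 GB = 64000.0 Mb.
507 min = 30420 s
Total bitrate budget: 64000.0 Mb / 30420 s = 2.104 Mbps.
Audio: 496 kbps = 0.496 Mbps.
Video: 2.104 − 0.496 = 1.608 Mbps.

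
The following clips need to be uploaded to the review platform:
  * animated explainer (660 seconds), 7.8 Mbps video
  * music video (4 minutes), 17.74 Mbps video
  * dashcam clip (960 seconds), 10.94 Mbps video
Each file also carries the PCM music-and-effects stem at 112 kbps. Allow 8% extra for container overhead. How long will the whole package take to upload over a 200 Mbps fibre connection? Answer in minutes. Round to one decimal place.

Audio: 112 kbps = 0.112 Mbps.
animated explainer: 7.912 Mbps × 660 s × 1.08 = 5639.7 Mb
music video: 17.852 Mbps × 240 s × 1.08 = 4627.2 Mb
dashcam clip: 11.052 Mbps × 960 s × 1.08 = 11458.7 Mb
Total: 21725.6 Mb = 2715.7 MB.
At 200 Mbps: 21725.6 / 200 = 109 s ≈ 1.81 minutes.

1.8 minutes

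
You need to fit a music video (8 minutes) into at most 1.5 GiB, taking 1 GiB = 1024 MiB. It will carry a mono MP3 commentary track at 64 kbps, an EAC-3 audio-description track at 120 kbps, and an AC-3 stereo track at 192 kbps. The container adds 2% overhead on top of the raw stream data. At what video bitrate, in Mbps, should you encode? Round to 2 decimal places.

25.94 Mbps

Budget: 1.5 GiB = 12884.9 Mb.
Stream payload after overhead: 12884.9 / 1.02 = 12632.3 Mb.
8 min = 480 s
Total bitrate budget: 12632.3 Mb / 480 s = 26.317 Mbps.
Audio total: 64 + 120 + 192 = 376 kbps = 0.376 Mbps.
Video: 26.317 − 0.376 = 25.941 Mbps.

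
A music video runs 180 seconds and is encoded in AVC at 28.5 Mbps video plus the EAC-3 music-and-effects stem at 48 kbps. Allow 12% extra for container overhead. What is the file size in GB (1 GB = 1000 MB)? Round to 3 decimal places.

0.719 GB

Audio: 48 kbps = 0.048 Mbps.
Total bitrate: 28.5 + 0.048 = 28.548 Mbps.
Stream data: 28.548 Mbps × 180 s = 5138.6 Mb.
With 12% container overhead: ×1.12.
5,755 Mb ÷ 8 = 719.4 MB → 0.7194 GB.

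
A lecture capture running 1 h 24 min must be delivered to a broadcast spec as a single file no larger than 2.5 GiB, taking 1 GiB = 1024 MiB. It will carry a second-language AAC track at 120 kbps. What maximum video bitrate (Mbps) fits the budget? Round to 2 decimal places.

Budget: 2.5 GiB = 21474.8 Mb.
1 h 24 min = 84 min = 5040 s
Total bitrate budget: 21474.8 Mb / 5040 s = 4.261 Mbps.
Audio: 120 kbps = 0.120 Mbps.
Video: 4.261 − 0.120 = 4.141 Mbps.

4.14 Mbps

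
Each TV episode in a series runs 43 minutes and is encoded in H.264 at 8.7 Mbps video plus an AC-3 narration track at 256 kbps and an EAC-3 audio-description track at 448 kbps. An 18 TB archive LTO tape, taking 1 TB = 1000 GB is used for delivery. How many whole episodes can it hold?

43 min = 2580 s
Audio total: 256 + 448 = 704 kbps = 0.704 Mbps.
Total bitrate: 9.404 Mbps.
Per item: 9.404 Mbps × 2580 s = 24,262 Mb = 3,033 MB.
Capacity: 18 TB = 144,000,000 Mb; 5935.13 items → 5935 complete.

5935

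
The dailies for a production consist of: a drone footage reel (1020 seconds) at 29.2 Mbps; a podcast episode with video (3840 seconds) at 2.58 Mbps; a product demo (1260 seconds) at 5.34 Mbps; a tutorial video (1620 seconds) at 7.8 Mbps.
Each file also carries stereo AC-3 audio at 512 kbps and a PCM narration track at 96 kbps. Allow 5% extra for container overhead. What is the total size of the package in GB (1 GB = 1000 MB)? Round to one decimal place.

Audio total: 512 + 96 = 608 kbps = 0.608 Mbps.
drone footage reel: 29.808 Mbps × 1020 s × 1.05 = 31924.4 Mb
podcast episode with video: 3.188 Mbps × 3840 s × 1.05 = 12854.0 Mb
product demo: 5.948 Mbps × 1260 s × 1.05 = 7869.2 Mb
tutorial video: 8.408 Mbps × 1620 s × 1.05 = 14302.0 Mb
Total: 66949.6 Mb = 8368.7 MB.
= 8.369 GB.

8.4 GB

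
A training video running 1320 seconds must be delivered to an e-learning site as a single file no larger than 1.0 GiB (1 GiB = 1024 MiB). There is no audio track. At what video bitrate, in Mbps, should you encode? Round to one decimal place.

6.5 Mbps

Budget: 1.0 GiB = 8589.9 Mb.
Total bitrate budget: 8589.9 Mb / 1320 s = 6.508 Mbps.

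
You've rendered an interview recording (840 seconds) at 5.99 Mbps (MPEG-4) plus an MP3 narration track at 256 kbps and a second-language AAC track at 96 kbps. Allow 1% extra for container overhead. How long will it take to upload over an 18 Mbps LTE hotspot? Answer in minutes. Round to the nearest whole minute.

Audio total: 256 + 96 = 352 kbps = 0.352 Mbps.
Total bitrate: 6.342 Mbps.
File: 6.342 Mbps × 840 s = 5327.3 Mb.
With 1% container overhead: ×1.01. → 5380.6 Mb.
At 18 Mbps: 5380.6 / 18 = 298.9 s ≈ 4.98 minutes.

5 minutes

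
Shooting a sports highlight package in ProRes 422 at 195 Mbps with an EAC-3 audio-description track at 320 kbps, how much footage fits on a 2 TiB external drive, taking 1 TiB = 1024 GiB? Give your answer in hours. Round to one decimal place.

25.0 hours

Audio: 320 kbps = 0.320 Mbps.
Total bitrate: 195 + 0.320 = 195.320 Mbps.
Capacity: 2 TiB = 17,592,186 Mb.
Recording time: 17,592,186 / 195.320 = 90,069 s ≈ 25.0 hours.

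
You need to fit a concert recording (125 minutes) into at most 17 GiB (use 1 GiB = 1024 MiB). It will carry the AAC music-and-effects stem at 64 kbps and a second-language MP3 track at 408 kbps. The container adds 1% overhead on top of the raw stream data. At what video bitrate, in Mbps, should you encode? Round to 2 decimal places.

18.81 Mbps

Budget: 17 GiB = 146028.9 Mb.
Stream payload after overhead: 146028.9 / 1.01 = 144583.1 Mb.
125 min = 7500 s
Total bitrate budget: 144583.1 Mb / 7500 s = 19.278 Mbps.
Audio total: 64 + 408 = 472 kbps = 0.472 Mbps.
Video: 19.278 − 0.472 = 18.806 Mbps.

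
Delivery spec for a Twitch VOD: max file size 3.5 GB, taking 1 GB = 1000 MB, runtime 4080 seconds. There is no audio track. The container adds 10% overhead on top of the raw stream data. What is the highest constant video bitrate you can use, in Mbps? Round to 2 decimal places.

Budget: 3.5 GB = 28000.0 Mb.
Stream payload after overhead: 28000.0 / 1.10 = 25454.5 Mb.
Total bitrate budget: 25454.5 Mb / 4080 s = 6.239 Mbps.

6.24 Mbps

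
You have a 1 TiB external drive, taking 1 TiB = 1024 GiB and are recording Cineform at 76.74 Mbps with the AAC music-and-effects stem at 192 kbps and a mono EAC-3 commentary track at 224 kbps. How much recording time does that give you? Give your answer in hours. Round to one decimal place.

Audio total: 192 + 224 = 416 kbps = 0.416 Mbps.
Total bitrate: 76.74 + 0.416 = 77.156 Mbps.
Capacity: 1 TiB = 8,796,093 Mb.
Recording time: 8,796,093 / 77.156 = 114,004 s ≈ 31.7 hours.

31.7 hours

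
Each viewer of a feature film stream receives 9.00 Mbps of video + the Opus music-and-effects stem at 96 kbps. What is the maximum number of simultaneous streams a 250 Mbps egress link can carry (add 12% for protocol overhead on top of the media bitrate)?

Audio: 96 kbps = 0.096 Mbps.
Per-viewer media rate: 9.096 Mbps.
On the wire with 12% overhead: 10.188 Mbps.
250 Mbps = 250.0 Mbps; 250.0 / 10.188 = 24.54 → 24 viewers.

24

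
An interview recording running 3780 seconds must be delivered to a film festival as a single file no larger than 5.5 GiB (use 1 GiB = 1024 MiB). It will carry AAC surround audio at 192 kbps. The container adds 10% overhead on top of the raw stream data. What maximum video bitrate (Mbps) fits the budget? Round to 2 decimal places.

Budget: 5.5 GiB = 47244.6 Mb.
Stream payload after overhead: 47244.6 / 1.10 = 42949.7 Mb.
Total bitrate budget: 42949.7 Mb / 3780 s = 11.362 Mbps.
Audio: 192 kbps = 0.192 Mbps.
Video: 11.362 − 0.192 = 11.170 Mbps.

11.17 Mbps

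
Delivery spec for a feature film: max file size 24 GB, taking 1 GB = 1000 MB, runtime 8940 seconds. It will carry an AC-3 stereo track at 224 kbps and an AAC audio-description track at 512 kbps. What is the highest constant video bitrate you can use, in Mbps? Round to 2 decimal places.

20.74 Mbps

Budget: 24 GB = 192000.0 Mb.
Total bitrate budget: 192000.0 Mb / 8940 s = 21.477 Mbps.
Audio total: 224 + 512 = 736 kbps = 0.736 Mbps.
Video: 21.477 − 0.736 = 20.741 Mbps.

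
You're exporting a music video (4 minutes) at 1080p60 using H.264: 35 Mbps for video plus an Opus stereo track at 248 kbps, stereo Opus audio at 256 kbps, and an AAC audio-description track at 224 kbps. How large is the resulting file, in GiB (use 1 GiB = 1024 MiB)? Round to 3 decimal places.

4 min = 240 s
Audio total: 248 + 256 + 224 = 728 kbps = 0.728 Mbps.
Total bitrate: 35 + 0.728 = 35.728 Mbps.
Stream data: 35.728 Mbps × 240 s = 8574.7 Mb.
8,575 Mb = 1,071,840,000 bytes ÷ 1,073,741,824 = 0.9982 GiB.

0.998 GiB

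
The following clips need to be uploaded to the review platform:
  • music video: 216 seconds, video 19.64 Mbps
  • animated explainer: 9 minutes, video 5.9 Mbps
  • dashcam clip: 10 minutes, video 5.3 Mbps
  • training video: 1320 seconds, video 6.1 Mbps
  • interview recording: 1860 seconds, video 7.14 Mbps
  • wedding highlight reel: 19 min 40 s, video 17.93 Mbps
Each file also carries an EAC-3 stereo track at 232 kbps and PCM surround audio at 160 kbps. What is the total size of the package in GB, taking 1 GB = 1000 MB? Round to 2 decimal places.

6.92 GB

Audio total: 232 + 160 = 392 kbps = 0.392 Mbps.
music video: 20.032 Mbps × 216 s = 4326.9 Mb
animated explainer: 6.292 Mbps × 540 s = 3397.7 Mb
dashcam clip: 5.692 Mbps × 600 s = 3415.2 Mb
training video: 6.492 Mbps × 1320 s = 8569.4 Mb
interview recording: 7.532 Mbps × 1860 s = 14009.5 Mb
wedding highlight reel: 18.322 Mbps × 1180 s = 21620.0 Mb
Total: 55338.7 Mb = 6917.3 MB.
= 6.917 GB.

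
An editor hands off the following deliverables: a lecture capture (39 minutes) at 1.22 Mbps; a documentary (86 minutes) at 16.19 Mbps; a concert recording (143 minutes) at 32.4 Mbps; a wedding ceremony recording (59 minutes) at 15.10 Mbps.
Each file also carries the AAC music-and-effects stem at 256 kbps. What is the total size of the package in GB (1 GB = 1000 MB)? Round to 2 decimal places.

52.86 GB

Audio: 256 kbps = 0.256 Mbps.
lecture capture: 1.476 Mbps × 2340 s = 3453.8 Mb
documentary: 16.446 Mbps × 5160 s = 84861.4 Mb
concert recording: 32.656 Mbps × 8580 s = 280188.5 Mb
wedding ceremony recording: 15.356 Mbps × 3540 s = 54360.2 Mb
Total: 422863.9 Mb = 52858.0 MB.
= 52.86 GB.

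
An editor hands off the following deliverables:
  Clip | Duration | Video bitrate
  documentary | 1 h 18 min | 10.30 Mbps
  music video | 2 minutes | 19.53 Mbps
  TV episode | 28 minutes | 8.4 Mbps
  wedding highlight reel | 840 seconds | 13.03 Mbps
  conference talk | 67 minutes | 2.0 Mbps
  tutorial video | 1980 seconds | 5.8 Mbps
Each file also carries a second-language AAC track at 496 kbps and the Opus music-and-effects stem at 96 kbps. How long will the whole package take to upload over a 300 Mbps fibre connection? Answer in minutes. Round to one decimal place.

Audio total: 496 + 96 = 592 kbps = 0.592 Mbps.
documentary: 10.892 Mbps × 4680 s = 50974.6 Mb
music video: 20.122 Mbps × 120 s = 2414.6 Mb
TV episode: 8.992 Mbps × 1680 s = 15106.6 Mb
wedding highlight reel: 13.622 Mbps × 840 s = 11442.5 Mb
conference talk: 2.592 Mbps × 4020 s = 10419.8 Mb
tutorial video: 6.392 Mbps × 1980 s = 12656.2 Mb
Total: 103014.2 Mb = 12876.8 MB.
At 300 Mbps: 103014.2 / 300 = 343 s ≈ 5.72 minutes.

5.7 minutes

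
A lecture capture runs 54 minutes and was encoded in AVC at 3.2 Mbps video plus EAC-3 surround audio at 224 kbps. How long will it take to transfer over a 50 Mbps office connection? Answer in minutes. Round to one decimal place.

54 min = 3240 s
Audio: 224 kbps = 0.224 Mbps.
Total bitrate: 3.424 Mbps.
File: 3.424 Mbps × 3240 s = 11093.8 Mb.
At 50 Mbps: 11093.8 / 50 = 221.9 s ≈ 3.7 minutes.

3.7 minutes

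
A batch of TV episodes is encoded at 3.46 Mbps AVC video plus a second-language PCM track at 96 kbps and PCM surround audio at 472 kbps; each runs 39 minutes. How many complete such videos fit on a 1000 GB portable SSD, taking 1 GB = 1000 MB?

848

39 min = 2340 s
Audio total: 96 + 472 = 568 kbps = 0.568 Mbps.
Total bitrate: 4.028 Mbps.
Per item: 4.028 Mbps × 2340 s = 9,426 Mb = 1,178 MB.
Capacity: 1000 GB = 8,000,000 Mb; 848.76 items → 848 complete.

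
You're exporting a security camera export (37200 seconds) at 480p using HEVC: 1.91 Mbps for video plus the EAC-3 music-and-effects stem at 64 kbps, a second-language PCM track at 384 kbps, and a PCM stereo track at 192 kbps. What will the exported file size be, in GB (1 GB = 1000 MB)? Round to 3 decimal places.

11.858 GB

Audio total: 64 + 384 + 192 = 640 kbps = 0.640 Mbps.
Total bitrate: 1.91 + 0.640 = 2.550 Mbps.
Stream data: 2.550 Mbps × 37200 s = 94860.0 Mb.
94,860 Mb ÷ 8 = 11,858 MB → 11.86 GB.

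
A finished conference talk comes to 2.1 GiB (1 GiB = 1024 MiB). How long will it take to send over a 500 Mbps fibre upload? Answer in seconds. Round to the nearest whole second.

File: 2.1 GiB = 18038.9 Mb.
At 500 Mbps: 18038.9 / 500 = 36.1 s ≈ 36.1 seconds.

36 seconds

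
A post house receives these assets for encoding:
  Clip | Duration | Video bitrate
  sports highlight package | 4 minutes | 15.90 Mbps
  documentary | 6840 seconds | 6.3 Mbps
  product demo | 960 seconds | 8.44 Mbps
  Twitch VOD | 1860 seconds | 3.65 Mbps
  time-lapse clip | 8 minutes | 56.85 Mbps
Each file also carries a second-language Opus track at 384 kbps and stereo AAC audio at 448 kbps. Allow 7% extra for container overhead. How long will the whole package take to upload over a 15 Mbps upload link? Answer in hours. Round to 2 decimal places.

Audio total: 384 + 448 = 832 kbps = 0.832 Mbps.
sports highlight package: 16.732 Mbps × 240 s × 1.07 = 4296.8 Mb
documentary: 7.132 Mbps × 6840 s × 1.07 = 52197.7 Mb
product demo: 9.272 Mbps × 960 s × 1.07 = 9524.2 Mb
Twitch VOD: 4.482 Mbps × 1860 s × 1.07 = 8920.1 Mb
time-lapse clip: 57.682 Mbps × 480 s × 1.07 = 29625.5 Mb
Total: 104564.2 Mb = 13070.5 MB.
At 15 Mbps: 104564.2 / 15 = 6971 s ≈ 1.94 hours.

1.94 hours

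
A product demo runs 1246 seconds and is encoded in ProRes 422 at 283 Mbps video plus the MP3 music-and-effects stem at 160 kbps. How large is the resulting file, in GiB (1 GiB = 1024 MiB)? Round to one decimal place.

Audio: 160 kbps = 0.160 Mbps.
Total bitrate: 283 + 0.160 = 283.160 Mbps.
Stream data: 283.160 Mbps × 1246 s = 352817.4 Mb.
352,817 Mb = 44,102,170,000 bytes ÷ 1,073,741,824 = 41.07 GiB.

41.1 GiB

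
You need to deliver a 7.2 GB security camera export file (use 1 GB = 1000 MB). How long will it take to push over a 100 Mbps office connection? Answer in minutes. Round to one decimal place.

File: 7.2 GB = 57600.0 Mb.
At 100 Mbps: 57600.0 / 100 = 576.0 s ≈ 9.6 minutes.

9.6 minutes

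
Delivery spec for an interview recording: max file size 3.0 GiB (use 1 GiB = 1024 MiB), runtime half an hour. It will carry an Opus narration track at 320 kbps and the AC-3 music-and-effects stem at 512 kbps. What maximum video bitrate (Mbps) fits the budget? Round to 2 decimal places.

Budget: 3.0 GiB = 25769.8 Mb.
30 min = 1800 s
Total bitrate budget: 25769.8 Mb / 1800 s = 14.317 Mbps.
Audio total: 320 + 512 = 832 kbps = 0.832 Mbps.
Video: 14.317 − 0.832 = 13.485 Mbps.

13.48 Mbps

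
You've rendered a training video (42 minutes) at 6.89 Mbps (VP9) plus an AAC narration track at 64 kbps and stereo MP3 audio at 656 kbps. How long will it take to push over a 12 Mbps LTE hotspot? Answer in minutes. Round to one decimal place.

26.6 minutes

42 min = 2520 s
Audio total: 64 + 656 = 720 kbps = 0.720 Mbps.
Total bitrate: 7.610 Mbps.
File: 7.610 Mbps × 2520 s = 19177.2 Mb.
At 12 Mbps: 19177.2 / 12 = 1598.1 s ≈ 26.6 minutes.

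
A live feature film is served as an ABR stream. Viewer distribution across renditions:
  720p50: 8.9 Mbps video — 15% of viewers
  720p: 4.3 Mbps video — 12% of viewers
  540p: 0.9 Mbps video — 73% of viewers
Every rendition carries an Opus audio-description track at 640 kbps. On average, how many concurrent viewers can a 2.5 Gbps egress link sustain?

794

Audio: 640 kbps = 0.640 Mbps.
Average per-viewer bitrate: 0.15×9.540 + 0.12×4.940 + 0.73×1.540 = 3.148 Mbps.
2.5 Gbps = 2,500 Mbps; 2,500 / 3.148 = 794.16 → 794.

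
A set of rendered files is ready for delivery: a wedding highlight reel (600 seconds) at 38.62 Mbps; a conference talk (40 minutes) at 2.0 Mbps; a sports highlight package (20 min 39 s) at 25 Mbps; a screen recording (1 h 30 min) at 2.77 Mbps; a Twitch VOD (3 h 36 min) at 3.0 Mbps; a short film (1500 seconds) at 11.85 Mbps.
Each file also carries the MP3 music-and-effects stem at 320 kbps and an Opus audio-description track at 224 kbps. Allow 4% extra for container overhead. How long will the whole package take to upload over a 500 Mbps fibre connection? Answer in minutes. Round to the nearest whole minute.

Audio total: 320 + 224 = 544 kbps = 0.544 Mbps.
wedding highlight reel: 39.164 Mbps × 600 s × 1.04 = 24438.3 Mb
conference talk: 2.544 Mbps × 2400 s × 1.04 = 6349.8 Mb
sports highlight package: 25.544 Mbps × 1239 s × 1.04 = 32915.0 Mb
screen recording: 3.314 Mbps × 5400 s × 1.04 = 18611.4 Mb
Twitch VOD: 3.544 Mbps × 12960 s × 1.04 = 47767.4 Mb
short film: 12.394 Mbps × 1500 s × 1.04 = 19334.6 Mb
Total: 149416.7 Mb = 18677.1 MB.
At 500 Mbps: 149416.7 / 500 = 299 s ≈ 4.98 minutes.

5 minutes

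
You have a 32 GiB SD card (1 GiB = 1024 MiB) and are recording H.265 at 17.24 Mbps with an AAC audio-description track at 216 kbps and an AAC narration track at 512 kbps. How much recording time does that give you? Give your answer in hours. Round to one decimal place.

4.2 hours

Audio total: 216 + 512 = 728 kbps = 0.728 Mbps.
Total bitrate: 17.24 + 0.728 = 17.968 Mbps.
Capacity: 32 GiB = 274,878 Mb.
Recording time: 274,878 / 17.968 = 15,298 s ≈ 4.25 hours.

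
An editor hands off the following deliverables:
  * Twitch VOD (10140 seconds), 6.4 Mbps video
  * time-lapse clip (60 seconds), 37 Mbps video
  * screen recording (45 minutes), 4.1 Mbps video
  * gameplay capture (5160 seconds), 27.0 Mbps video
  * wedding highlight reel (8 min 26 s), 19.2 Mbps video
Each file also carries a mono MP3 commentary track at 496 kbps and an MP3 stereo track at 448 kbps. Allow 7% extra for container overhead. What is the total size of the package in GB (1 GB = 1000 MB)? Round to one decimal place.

Audio total: 496 + 448 = 944 kbps = 0.944 Mbps.
Twitch VOD: 7.344 Mbps × 10140 s × 1.07 = 79680.9 Mb
time-lapse clip: 37.944 Mbps × 60 s × 1.07 = 2436.0 Mb
screen recording: 5.044 Mbps × 2700 s × 1.07 = 14572.1 Mb
gameplay capture: 27.944 Mbps × 5160 s × 1.07 = 154284.4 Mb
wedding highlight reel: 20.144 Mbps × 506 s × 1.07 = 10906.4 Mb
Total: 261879.8 Mb = 32735.0 MB.
= 32.73 GB.

32.7 GB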